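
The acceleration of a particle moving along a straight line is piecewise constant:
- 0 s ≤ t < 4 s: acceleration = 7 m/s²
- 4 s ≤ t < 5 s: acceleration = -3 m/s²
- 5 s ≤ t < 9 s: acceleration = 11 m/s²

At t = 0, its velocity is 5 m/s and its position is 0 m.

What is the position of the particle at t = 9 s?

On each constant-a segment, Δv = aΔt and Δx = v₀Δt + ½aΔt²; chain segment to segment.
0–4 s: v starts 5 m/s; Δx = 5·4 + ½·7·4² = 76 m; v ends 33 m/s.
4–5 s: v starts 33 m/s; Δx = 33·1 + ½·-3·1² = 31.5 m; v ends 30 m/s.
5–9 s: v starts 30 m/s; Δx = 30·4 + ½·11·4² = 208 m; v ends 74 m/s.
x(9) = 0 + Σ Δx = 315.5 m.

315.5 m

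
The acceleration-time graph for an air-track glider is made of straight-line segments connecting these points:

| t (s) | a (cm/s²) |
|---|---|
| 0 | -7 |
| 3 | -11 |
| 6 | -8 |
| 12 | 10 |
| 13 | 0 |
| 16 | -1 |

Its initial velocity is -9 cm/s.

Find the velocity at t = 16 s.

-55 cm/s

Δv equals the area under the a-t graph; then v = v₀ + Δv.
0–3 s: ½(-7 + -11)(3) = -27 cm/s
3–6 s: ½(-11 + -8)(3) = -28.5 cm/s
6–12 s: ½(-8 + 10)(6) = 6 cm/s
12–13 s: ½(10 + 0)(1) = 5 cm/s
13–16 s: ½(0 + -1)(3) = -1.5 cm/s
Δv = -46 cm/s, so v(16) = -9 + (-46) = -55 cm/s.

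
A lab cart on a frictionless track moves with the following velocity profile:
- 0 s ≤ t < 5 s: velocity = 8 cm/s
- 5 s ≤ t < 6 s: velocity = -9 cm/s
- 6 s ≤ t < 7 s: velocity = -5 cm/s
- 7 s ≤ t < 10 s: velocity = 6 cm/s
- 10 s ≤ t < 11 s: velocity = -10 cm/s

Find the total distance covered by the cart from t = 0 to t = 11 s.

82 cm

Distance (not displacement) is the total path length: add the absolute areas under v-t.
0–5 s: |8| × 5 = 40 cm
5–6 s: |-9| × 1 = 9 cm
6–7 s: |-5| × 1 = 5 cm
7–10 s: |6| × 3 = 18 cm
10–11 s: |-10| × 1 = 10 cm
Total distance = 82 cm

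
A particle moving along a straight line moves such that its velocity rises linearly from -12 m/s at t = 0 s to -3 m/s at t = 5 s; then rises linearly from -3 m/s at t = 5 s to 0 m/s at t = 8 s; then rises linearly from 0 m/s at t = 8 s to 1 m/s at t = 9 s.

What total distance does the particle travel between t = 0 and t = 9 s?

Total distance travelled is ∫|v| dt — sum the magnitudes of each area piece.
0–5 s: |½(-12 + -3)(5)| = 37.5 m
5–8 s: |½(-3 + 0)(3)| = 4.5 m
8–9 s: |½(0 + 1)(1)| = 0.5 m
Total distance = 42.5 m

42.5 m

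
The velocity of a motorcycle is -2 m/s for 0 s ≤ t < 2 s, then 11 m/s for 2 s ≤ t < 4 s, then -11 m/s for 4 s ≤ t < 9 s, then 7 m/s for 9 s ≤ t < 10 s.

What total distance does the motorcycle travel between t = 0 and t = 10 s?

Total distance travelled is ∫|v| dt — sum the magnitudes of each area piece.
0–2 s: |-2| × 2 = 4 m
2–4 s: |11| × 2 = 22 m
4–9 s: |-11| × 5 = 55 m
9–10 s: |7| × 1 = 7 m
Total distance = 88 m

88 m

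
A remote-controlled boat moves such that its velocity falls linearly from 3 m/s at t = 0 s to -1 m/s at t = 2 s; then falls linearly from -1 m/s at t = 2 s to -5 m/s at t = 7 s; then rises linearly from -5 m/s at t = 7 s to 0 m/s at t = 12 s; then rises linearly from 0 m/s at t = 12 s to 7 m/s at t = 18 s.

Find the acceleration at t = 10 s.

1 m/s²

Acceleration is the slope of the v-t graph on 7–12 s: (0 − -5)/(12 − 7) = 1 m/s².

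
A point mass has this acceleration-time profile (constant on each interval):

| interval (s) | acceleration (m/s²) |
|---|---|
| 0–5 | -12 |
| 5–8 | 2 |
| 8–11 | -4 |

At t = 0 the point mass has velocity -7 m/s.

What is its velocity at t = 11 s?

-73 m/s

Δv equals the area under the a-t graph; then v = v₀ + Δv.
0–5 s: -12 × 5 = -60 m/s
5–8 s: 2 × 3 = 6 m/s
8–11 s: -4 × 3 = -12 m/s
Δv = -66 m/s, so v(11) = -7 + (-66) = -73 m/s.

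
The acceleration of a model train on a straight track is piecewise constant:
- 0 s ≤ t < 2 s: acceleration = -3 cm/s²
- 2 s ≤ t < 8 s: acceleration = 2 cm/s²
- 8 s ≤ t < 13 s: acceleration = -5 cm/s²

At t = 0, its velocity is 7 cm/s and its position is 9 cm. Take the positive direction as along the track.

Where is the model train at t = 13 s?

61.5 cm

On each constant-a segment, Δv = aΔt and Δx = v₀Δt + ½aΔt²; chain segment to segment.
0–2 s: v starts 7 cm/s; Δx = 7·2 + ½·-3·2² = 8 cm; v ends 1 cm/s.
2–8 s: v starts 1 cm/s; Δx = 1·6 + ½·2·6² = 42 cm; v ends 13 cm/s.
8–13 s: v starts 13 cm/s; Δx = 13·5 + ½·-5·5² = 2.5 cm; v ends -12 cm/s.
x(13) = 9 + Σ Δx = 61.5 cm.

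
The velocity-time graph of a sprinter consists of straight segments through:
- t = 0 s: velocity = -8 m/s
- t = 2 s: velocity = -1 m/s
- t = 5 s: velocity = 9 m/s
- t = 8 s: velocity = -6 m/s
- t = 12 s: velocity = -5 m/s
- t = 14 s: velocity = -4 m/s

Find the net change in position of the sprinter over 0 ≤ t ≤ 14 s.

-23.5 m

Displacement is the signed area under the v-t curve.
0–2 s: ½(-8 + -1)(2) = -9 m
2–5 s: ½(-1 + 9)(3) = 12 m
5–8 s: ½(9 + -6)(3) = 4.5 m
8–12 s: ½(-6 + -5)(4) = -22 m
12–14 s: ½(-5 + -4)(2) = -9 m
Net displacement = -23.5 m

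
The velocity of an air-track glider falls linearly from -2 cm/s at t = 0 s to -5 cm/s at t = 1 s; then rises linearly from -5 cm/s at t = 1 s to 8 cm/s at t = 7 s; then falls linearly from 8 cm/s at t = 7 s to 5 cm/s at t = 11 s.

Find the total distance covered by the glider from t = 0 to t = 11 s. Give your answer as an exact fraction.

1301/26 cm

Distance (not displacement) is the total path length: add the absolute areas under v-t.
0–1 s: |½(-2 + -5)(1)| = 3.5 cm
1–7 s: v = 0 at t = 43/13 s; triangle areas 75/13 + 192/13 = 267/13 cm
7–11 s: |½(8 + 5)(4)| = 26 cm
Total distance = 1301/26 cm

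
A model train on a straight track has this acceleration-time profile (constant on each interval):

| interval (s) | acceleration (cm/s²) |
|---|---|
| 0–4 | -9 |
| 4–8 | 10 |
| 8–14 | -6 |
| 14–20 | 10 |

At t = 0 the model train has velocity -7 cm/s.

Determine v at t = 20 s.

Δv equals the area under the a-t graph; then v = v₀ + Δv.
0–4 s: -9 × 4 = -36 cm/s
4–8 s: 10 × 4 = 40 cm/s
8–14 s: -6 × 6 = -36 cm/s
14–20 s: 10 × 6 = 60 cm/s
Δv = 28 cm/s, so v(20) = -7 + (28) = 21 cm/s.

21 cm/s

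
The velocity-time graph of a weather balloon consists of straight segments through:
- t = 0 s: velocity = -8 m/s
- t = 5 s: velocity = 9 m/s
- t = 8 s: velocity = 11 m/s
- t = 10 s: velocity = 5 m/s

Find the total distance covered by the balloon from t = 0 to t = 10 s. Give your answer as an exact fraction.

Total distance travelled is ∫|v| dt — sum the magnitudes of each area piece.
0–5 s: v = 0 at t = 40/17 s; triangle areas 160/17 + 405/34 = 725/34 m
5–8 s: |½(9 + 11)(3)| = 30 m
8–10 s: |½(11 + 5)(2)| = 16 m
Total distance = 2289/34 m

2289/34 m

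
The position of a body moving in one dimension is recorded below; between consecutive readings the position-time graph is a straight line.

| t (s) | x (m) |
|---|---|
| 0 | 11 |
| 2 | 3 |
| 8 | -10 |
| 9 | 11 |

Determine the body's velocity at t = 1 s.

-4 m/s

Velocity is the slope of the x-t graph on 0–2 s: (3 − 11)/(2 − 0) = -4 m/s.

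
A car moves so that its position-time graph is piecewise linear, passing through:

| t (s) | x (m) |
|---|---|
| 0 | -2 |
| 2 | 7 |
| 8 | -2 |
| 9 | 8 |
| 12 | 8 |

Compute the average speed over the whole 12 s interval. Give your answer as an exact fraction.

Average speed = (total path length)/(elapsed time); on a piecewise-linear x-t graph the path length is Σ|Δx|.
0–2 s: |Δx| = |7 − -2| = 9 m
2–8 s: |Δx| = |-2 − 7| = 9 m
8–9 s: |Δx| = |8 − -2| = 10 m
9–12 s: |Δx| = |8 − 8| = 0 m
Total path = 28 m; average speed = 28/12 = 7/3 m/s.

7/3 m/s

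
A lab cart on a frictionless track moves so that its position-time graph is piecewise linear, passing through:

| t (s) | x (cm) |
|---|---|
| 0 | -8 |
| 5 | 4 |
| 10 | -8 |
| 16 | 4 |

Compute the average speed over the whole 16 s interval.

2.25 cm/s

Average speed = (total path length)/(elapsed time); on a piecewise-linear x-t graph the path length is Σ|Δx|.
0–5 s: |Δx| = |4 − -8| = 12 cm
5–10 s: |Δx| = |-8 − 4| = 12 cm
10–16 s: |Δx| = |4 − -8| = 12 cm
Total path = 36 cm; average speed = 36/16 = 2.25 cm/s.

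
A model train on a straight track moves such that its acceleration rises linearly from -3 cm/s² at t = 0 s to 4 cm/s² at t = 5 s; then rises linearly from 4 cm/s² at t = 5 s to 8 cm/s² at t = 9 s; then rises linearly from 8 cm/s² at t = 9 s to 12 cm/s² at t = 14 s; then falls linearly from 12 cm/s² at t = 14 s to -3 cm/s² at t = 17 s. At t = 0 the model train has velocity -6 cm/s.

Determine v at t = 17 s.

Δv equals the area under the a-t graph; then v = v₀ + Δv.
0–5 s: ½(-3 + 4)(5) = 2.5 cm/s
5–9 s: ½(4 + 8)(4) = 24 cm/s
9–14 s: ½(8 + 12)(5) = 50 cm/s
14–17 s: ½(12 + -3)(3) = 13.5 cm/s
Δv = 90 cm/s, so v(17) = -6 + (90) = 84 cm/s.

84 cm/s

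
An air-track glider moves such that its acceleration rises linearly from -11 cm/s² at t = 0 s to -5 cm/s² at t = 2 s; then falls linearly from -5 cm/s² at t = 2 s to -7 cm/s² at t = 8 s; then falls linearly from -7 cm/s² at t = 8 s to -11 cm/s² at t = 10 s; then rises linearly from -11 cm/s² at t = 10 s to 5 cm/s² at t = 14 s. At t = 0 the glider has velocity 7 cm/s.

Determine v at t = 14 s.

Δv equals the area under the a-t graph; then v = v₀ + Δv.
0–2 s: ½(-11 + -5)(2) = -16 cm/s
2–8 s: ½(-5 + -7)(6) = -36 cm/s
8–10 s: ½(-7 + -11)(2) = -18 cm/s
10–14 s: ½(-11 + 5)(4) = -12 cm/s
Δv = -82 cm/s, so v(14) = 7 + (-82) = -75 cm/s.

-75 cm/s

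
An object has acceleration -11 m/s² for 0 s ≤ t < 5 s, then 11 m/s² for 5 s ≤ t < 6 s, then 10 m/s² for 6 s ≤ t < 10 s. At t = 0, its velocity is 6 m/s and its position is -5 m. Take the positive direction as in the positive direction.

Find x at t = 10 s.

-228 m

On each constant-a segment, Δv = aΔt and Δx = v₀Δt + ½aΔt²; chain segment to segment.
0–5 s: v starts 6 m/s; Δx = 6·5 + ½·-11·5² = -107.5 m; v ends -49 m/s.
5–6 s: v starts -49 m/s; Δx = -49·1 + ½·11·1² = -43.5 m; v ends -38 m/s.
6–10 s: v starts -38 m/s; Δx = -38·4 + ½·10·4² = -72 m; v ends 2 m/s.
x(10) = -5 + Σ Δx = -228 m.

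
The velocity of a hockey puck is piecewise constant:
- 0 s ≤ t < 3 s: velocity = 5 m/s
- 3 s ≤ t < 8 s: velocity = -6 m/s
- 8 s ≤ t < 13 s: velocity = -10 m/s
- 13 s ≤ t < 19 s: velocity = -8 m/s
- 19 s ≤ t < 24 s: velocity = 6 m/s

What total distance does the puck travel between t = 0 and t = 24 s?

Distance (not displacement) is the total path length: add the absolute areas under v-t.
0–3 s: |5| × 3 = 15 m
3–8 s: |-6| × 5 = 30 m
8–13 s: |-10| × 5 = 50 m
13–19 s: |-8| × 6 = 48 m
19–24 s: |6| × 5 = 30 m
Total distance = 173 m

173 m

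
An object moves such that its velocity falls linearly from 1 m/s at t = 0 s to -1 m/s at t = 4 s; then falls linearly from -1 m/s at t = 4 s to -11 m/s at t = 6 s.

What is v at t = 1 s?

On 0–4 s the graph is linear from 1 to -1 m/s: v(1) = 1 + (-1 − 1)·(1 − 0)/(4 − 0) = 0.5 m/s.

0.5 m/s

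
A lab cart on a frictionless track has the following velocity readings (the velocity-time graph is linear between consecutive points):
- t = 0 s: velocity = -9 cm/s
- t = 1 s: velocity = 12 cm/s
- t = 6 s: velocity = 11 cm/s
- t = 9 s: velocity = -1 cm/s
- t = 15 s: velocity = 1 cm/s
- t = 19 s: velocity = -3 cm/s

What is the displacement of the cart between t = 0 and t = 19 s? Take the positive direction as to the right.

70 cm

Displacement is the signed area under the v-t curve.
0–1 s: ½(-9 + 12)(1) = 1.5 cm
1–6 s: ½(12 + 11)(5) = 57.5 cm
6–9 s: ½(11 + -1)(3) = 15 cm
9–15 s: ½(-1 + 1)(6) = 0 cm
15–19 s: ½(1 + -3)(4) = -4 cm
Net displacement = 70 cm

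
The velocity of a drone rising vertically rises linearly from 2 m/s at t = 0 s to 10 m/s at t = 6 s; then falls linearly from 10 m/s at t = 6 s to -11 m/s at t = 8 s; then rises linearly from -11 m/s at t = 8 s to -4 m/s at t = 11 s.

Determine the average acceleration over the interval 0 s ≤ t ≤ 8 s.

Average acceleration = Δv/Δt = (-11 − 2)/(8 − 0) = -1.625 m/s².

-1.625 m/s²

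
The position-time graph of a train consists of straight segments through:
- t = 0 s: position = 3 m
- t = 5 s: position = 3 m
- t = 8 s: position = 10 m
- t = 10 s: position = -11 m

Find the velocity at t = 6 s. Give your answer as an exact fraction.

7/3 m/s

Velocity is the slope of the x-t graph on 5–8 s: (10 − 3)/(8 − 5) = 7/3 m/s.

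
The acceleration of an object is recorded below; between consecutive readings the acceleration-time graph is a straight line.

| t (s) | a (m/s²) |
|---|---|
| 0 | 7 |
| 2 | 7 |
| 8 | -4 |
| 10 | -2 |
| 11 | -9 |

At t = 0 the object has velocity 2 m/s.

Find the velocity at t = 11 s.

13.5 m/s

Δv equals the area under the a-t graph; then v = v₀ + Δv.
0–2 s: 7 × 2 = 14 m/s
2–8 s: ½(7 + -4)(6) = 9 m/s
8–10 s: ½(-4 + -2)(2) = -6 m/s
10–11 s: ½(-2 + -9)(1) = -5.5 m/s
Δv = 11.5 m/s, so v(11) = 2 + (11.5) = 13.5 m/s.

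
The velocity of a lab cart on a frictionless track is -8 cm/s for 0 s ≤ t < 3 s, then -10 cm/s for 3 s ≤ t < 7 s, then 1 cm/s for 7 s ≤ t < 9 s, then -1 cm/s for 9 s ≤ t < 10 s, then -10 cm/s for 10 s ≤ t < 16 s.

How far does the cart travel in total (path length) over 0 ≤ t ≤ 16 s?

127 cm

Distance (not displacement) is the total path length: add the absolute areas under v-t.
0–3 s: |-8| × 3 = 24 cm
3–7 s: |-10| × 4 = 40 cm
7–9 s: |1| × 2 = 2 cm
9–10 s: |-1| × 1 = 1 cm
10–16 s: |-10| × 6 = 60 cm
Total distance = 127 cm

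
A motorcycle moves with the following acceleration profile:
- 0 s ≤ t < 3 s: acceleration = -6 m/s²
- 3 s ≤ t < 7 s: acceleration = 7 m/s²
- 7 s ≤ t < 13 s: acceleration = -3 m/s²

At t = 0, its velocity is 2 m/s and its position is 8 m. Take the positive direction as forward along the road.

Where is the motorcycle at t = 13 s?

-3 m

On each constant-a segment, Δv = aΔt and Δx = v₀Δt + ½aΔt²; chain segment to segment.
0–3 s: v starts 2 m/s; Δx = 2·3 + ½·-6·3² = -21 m; v ends -16 m/s.
3–7 s: v starts -16 m/s; Δx = -16·4 + ½·7·4² = -8 m; v ends 12 m/s.
7–13 s: v starts 12 m/s; Δx = 12·6 + ½·-3·6² = 18 m; v ends -6 m/s.
x(13) = 8 + Σ Δx = -3 m.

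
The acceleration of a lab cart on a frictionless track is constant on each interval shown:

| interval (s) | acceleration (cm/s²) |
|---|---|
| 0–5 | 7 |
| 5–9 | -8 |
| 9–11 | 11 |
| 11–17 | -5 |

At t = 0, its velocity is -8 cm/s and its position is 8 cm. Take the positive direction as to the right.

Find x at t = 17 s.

On each constant-a segment, Δv = aΔt and Δx = v₀Δt + ½aΔt²; chain segment to segment.
0–5 s: v starts -8 cm/s; Δx = -8·5 + ½·7·5² = 47.5 cm; v ends 27 cm/s.
5–9 s: v starts 27 cm/s; Δx = 27·4 + ½·-8·4² = 44 cm; v ends -5 cm/s.
9–11 s: v starts -5 cm/s; Δx = -5·2 + ½·11·2² = 12 cm; v ends 17 cm/s.
11–17 s: v starts 17 cm/s; Δx = 17·6 + ½·-5·6² = 12 cm; v ends -13 cm/s.
x(17) = 8 + Σ Δx = 123.5 cm.

123.5 cm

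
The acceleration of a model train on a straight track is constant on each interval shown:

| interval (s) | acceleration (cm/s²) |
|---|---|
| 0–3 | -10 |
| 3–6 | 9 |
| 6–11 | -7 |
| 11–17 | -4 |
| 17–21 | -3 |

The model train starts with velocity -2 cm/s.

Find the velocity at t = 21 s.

Δv equals the area under the a-t graph; then v = v₀ + Δv.
0–3 s: -10 × 3 = -30 cm/s
3–6 s: 9 × 3 = 27 cm/s
6–11 s: -7 × 5 = -35 cm/s
11–17 s: -4 × 6 = -24 cm/s
17–21 s: -3 × 4 = -12 cm/s
Δv = -74 cm/s, so v(21) = -2 + (-74) = -76 cm/s.

-76 cm/s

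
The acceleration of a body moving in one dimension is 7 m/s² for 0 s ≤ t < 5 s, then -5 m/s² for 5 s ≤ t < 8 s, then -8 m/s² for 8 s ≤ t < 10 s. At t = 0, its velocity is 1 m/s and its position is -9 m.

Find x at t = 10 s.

On each constant-a segment, Δv = aΔt and Δx = v₀Δt + ½aΔt²; chain segment to segment.
0–5 s: v starts 1 m/s; Δx = 1·5 + ½·7·5² = 92.5 m; v ends 36 m/s.
5–8 s: v starts 36 m/s; Δx = 36·3 + ½·-5·3² = 85.5 m; v ends 21 m/s.
8–10 s: v starts 21 m/s; Δx = 21·2 + ½·-8·2² = 26 m; v ends 5 m/s.
x(10) = -9 + Σ Δx = 195 m.

195 m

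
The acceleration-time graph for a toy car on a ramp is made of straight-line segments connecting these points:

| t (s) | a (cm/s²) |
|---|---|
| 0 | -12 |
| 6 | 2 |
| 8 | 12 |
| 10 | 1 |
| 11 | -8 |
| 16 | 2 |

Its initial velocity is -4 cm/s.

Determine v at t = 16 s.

-25.5 cm/s

Δv equals the area under the a-t graph; then v = v₀ + Δv.
0–6 s: ½(-12 + 2)(6) = -30 cm/s
6–8 s: ½(2 + 12)(2) = 14 cm/s
8–10 s: ½(12 + 1)(2) = 13 cm/s
10–11 s: ½(1 + -8)(1) = -3.5 cm/s
11–16 s: ½(-8 + 2)(5) = -15 cm/s
Δv = -21.5 cm/s, so v(16) = -4 + (-21.5) = -25.5 cm/s.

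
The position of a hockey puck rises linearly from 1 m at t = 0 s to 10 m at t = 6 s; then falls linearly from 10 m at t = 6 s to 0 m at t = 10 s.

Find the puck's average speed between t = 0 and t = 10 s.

1.9 m/s

Average speed = (total path length)/(elapsed time); on a piecewise-linear x-t graph the path length is Σ|Δx|.
0–6 s: |Δx| = |10 − 1| = 9 m
6–10 s: |Δx| = |0 − 10| = 10 m
Total path = 19 m; average speed = 19/10 = 1.9 m/s.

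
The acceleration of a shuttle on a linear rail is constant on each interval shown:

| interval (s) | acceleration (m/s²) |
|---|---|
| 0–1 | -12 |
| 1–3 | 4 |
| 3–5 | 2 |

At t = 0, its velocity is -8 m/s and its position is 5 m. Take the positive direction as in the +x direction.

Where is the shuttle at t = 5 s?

On each constant-a segment, Δv = aΔt and Δx = v₀Δt + ½aΔt²; chain segment to segment.
0–1 s: v starts -8 m/s; Δx = -8·1 + ½·-12·1² = -14 m; v ends -20 m/s.
1–3 s: v starts -20 m/s; Δx = -20·2 + ½·4·2² = -32 m; v ends -12 m/s.
3–5 s: v starts -12 m/s; Δx = -12·2 + ½·2·2² = -20 m; v ends -8 m/s.
x(5) = 5 + Σ Δx = -61 m.

-61 m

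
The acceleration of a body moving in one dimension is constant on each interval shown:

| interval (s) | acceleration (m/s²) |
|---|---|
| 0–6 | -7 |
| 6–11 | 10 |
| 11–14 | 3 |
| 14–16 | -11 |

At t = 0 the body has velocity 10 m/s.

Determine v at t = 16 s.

Δv equals the area under the a-t graph; then v = v₀ + Δv.
0–6 s: -7 × 6 = -42 m/s
6–11 s: 10 × 5 = 50 m/s
11–14 s: 3 × 3 = 9 m/s
14–16 s: -11 × 2 = -22 m/s
Δv = -5 m/s, so v(16) = 10 + (-5) = 5 m/s.

5 m/s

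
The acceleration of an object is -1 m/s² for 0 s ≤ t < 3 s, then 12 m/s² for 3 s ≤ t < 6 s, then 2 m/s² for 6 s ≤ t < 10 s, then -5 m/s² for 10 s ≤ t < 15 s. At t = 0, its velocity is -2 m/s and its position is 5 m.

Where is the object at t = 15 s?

On each constant-a segment, Δv = aΔt and Δx = v₀Δt + ½aΔt²; chain segment to segment.
0–3 s: v starts -2 m/s; Δx = -2·3 + ½·-1·3² = -10.5 m; v ends -5 m/s.
3–6 s: v starts -5 m/s; Δx = -5·3 + ½·12·3² = 39 m; v ends 31 m/s.
6–10 s: v starts 31 m/s; Δx = 31·4 + ½·2·4² = 140 m; v ends 39 m/s.
10–15 s: v starts 39 m/s; Δx = 39·5 + ½·-5·5² = 132.5 m; v ends 14 m/s.
x(15) = 5 + Σ Δx = 306 m.

306 m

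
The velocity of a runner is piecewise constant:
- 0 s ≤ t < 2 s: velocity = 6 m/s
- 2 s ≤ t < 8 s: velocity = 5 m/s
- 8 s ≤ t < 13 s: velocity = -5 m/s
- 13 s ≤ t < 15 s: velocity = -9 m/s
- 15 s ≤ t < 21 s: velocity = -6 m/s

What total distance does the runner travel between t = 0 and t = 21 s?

Total distance travelled is ∫|v| dt — sum the magnitudes of each area piece.
0–2 s: |6| × 2 = 12 m
2–8 s: |5| × 6 = 30 m
8–13 s: |-5| × 5 = 25 m
13–15 s: |-9| × 2 = 18 m
15–21 s: |-6| × 6 = 36 m
Total distance = 121 m

121 m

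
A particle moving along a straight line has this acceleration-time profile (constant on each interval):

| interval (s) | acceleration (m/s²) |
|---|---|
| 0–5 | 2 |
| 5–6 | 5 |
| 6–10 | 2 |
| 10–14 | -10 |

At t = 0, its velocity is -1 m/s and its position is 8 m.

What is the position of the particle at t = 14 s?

On each constant-a segment, Δv = aΔt and Δx = v₀Δt + ½aΔt²; chain segment to segment.
0–5 s: v starts -1 m/s; Δx = -1·5 + ½·2·5² = 20 m; v ends 9 m/s.
5–6 s: v starts 9 m/s; Δx = 9·1 + ½·5·1² = 11.5 m; v ends 14 m/s.
6–10 s: v starts 14 m/s; Δx = 14·4 + ½·2·4² = 72 m; v ends 22 m/s.
10–14 s: v starts 22 m/s; Δx = 22·4 + ½·-10·4² = 8 m; v ends -18 m/s.
x(14) = 8 + Σ Δx = 119.5 m.

119.5 m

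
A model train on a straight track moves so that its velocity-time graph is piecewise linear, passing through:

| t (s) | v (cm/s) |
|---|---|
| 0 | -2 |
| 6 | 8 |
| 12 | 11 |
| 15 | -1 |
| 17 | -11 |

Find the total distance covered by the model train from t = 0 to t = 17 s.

104.65 cm

Total distance travelled is ∫|v| dt — sum the magnitudes of each area piece.
0–6 s: v = 0 at t = 1.2 s; triangle areas 1.2 + 19.2 = 20.4 cm
6–12 s: |½(8 + 11)(6)| = 57 cm
12–15 s: v = 0 at t = 14.75 s; triangle areas 15.125 + 0.125 = 15.25 cm
15–17 s: |½(-1 + -11)(2)| = 12 cm
Total distance = 104.65 cm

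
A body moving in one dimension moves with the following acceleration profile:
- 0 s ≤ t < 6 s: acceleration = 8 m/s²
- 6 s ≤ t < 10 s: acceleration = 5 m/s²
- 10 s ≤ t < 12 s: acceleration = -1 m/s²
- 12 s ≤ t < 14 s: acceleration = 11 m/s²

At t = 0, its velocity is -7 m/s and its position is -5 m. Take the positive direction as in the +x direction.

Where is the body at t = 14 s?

561 m

On each constant-a segment, Δv = aΔt and Δx = v₀Δt + ½aΔt²; chain segment to segment.
0–6 s: v starts -7 m/s; Δx = -7·6 + ½·8·6² = 102 m; v ends 41 m/s.
6–10 s: v starts 41 m/s; Δx = 41·4 + ½·5·4² = 204 m; v ends 61 m/s.
10–12 s: v starts 61 m/s; Δx = 61·2 + ½·-1·2² = 120 m; v ends 59 m/s.
12–14 s: v starts 59 m/s; Δx = 59·2 + ½·11·2² = 140 m; v ends 81 m/s.
x(14) = -5 + Σ Δx = 561 m.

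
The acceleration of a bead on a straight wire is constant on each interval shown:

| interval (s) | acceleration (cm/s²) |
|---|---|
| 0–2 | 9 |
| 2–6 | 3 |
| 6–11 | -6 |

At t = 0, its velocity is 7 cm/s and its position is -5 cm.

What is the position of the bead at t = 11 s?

On each constant-a segment, Δv = aΔt and Δx = v₀Δt + ½aΔt²; chain segment to segment.
0–2 s: v starts 7 cm/s; Δx = 7·2 + ½·9·2² = 32 cm; v ends 25 cm/s.
2–6 s: v starts 25 cm/s; Δx = 25·4 + ½·3·4² = 124 cm; v ends 37 cm/s.
6–11 s: v starts 37 cm/s; Δx = 37·5 + ½·-6·5² = 110 cm; v ends 7 cm/s.
x(11) = -5 + Σ Δx = 261 cm.

261 cm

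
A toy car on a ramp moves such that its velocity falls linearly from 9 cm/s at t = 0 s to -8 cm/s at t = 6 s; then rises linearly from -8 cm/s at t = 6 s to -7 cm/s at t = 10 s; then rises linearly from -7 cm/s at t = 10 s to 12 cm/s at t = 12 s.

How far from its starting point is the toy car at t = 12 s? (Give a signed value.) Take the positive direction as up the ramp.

Displacement is the signed area under the v-t curve.
0–6 s: ½(9 + -8)(6) = 3 cm
6–10 s: ½(-8 + -7)(4) = -30 cm
10–12 s: ½(-7 + 12)(2) = 5 cm
Net displacement = -22 cm

-22 cm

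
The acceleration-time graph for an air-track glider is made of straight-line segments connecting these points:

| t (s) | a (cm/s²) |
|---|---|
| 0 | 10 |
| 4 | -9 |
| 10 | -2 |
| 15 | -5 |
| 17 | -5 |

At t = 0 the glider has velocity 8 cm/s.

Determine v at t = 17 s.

-50.5 cm/s

Δv equals the area under the a-t graph; then v = v₀ + Δv.
0–4 s: ½(10 + -9)(4) = 2 cm/s
4–10 s: ½(-9 + -2)(6) = -33 cm/s
10–15 s: ½(-2 + -5)(5) = -17.5 cm/s
15–17 s: -5 × 2 = -10 cm/s
Δv = -58.5 cm/s, so v(17) = 8 + (-58.5) = -50.5 cm/s.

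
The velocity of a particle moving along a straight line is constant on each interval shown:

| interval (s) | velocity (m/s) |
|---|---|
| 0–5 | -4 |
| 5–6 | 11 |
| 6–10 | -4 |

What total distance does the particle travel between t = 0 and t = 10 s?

47 m

Total distance travelled is ∫|v| dt — sum the magnitudes of each area piece.
0–5 s: |-4| × 5 = 20 m
5–6 s: |11| × 1 = 11 m
6–10 s: |-4| × 4 = 16 m
Total distance = 47 m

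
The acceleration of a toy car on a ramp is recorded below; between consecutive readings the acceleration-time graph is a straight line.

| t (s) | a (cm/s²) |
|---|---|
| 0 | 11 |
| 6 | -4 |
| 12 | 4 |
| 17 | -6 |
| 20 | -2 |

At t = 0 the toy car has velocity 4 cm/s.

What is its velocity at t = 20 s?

Δv equals the area under the a-t graph; then v = v₀ + Δv.
0–6 s: ½(11 + -4)(6) = 21 cm/s
6–12 s: ½(-4 + 4)(6) = 0 cm/s
12–17 s: ½(4 + -6)(5) = -5 cm/s
17–20 s: ½(-6 + -2)(3) = -12 cm/s
Δv = 4 cm/s, so v(20) = 4 + (4) = 8 cm/s.

8 cm/s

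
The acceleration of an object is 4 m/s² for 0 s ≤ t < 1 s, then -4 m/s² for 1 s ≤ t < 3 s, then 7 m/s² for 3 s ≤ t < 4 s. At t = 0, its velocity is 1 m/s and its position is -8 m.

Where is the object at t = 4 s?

-2.5 m

On each constant-a segment, Δv = aΔt and Δx = v₀Δt + ½aΔt²; chain segment to segment.
0–1 s: v starts 1 m/s; Δx = 1·1 + ½·4·1² = 3 m; v ends 5 m/s.
1–3 s: v starts 5 m/s; Δx = 5·2 + ½·-4·2² = 2 m; v ends -3 m/s.
3–4 s: v starts -3 m/s; Δx = -3·1 + ½·7·1² = 0.5 m; v ends 4 m/s.
x(4) = -8 + Σ Δx = -2.5 m.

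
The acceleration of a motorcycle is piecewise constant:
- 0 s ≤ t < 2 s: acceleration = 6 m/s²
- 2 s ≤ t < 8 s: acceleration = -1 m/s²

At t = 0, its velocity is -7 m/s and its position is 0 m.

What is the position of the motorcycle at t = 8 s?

10 m

On each constant-a segment, Δv = aΔt and Δx = v₀Δt + ½aΔt²; chain segment to segment.
0–2 s: v starts -7 m/s; Δx = -7·2 + ½·6·2² = -2 m; v ends 5 m/s.
2–8 s: v starts 5 m/s; Δx = 5·6 + ½·-1·6² = 12 m; v ends -1 m/s.
x(8) = 0 + Σ Δx = 10 m.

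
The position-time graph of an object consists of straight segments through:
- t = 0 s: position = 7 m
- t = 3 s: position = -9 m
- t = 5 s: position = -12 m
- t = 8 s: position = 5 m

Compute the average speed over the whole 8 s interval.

4.5 m/s

Average speed = (total path length)/(elapsed time); on a piecewise-linear x-t graph the path length is Σ|Δx|.
0–3 s: |Δx| = |-9 − 7| = 16 m
3–5 s: |Δx| = |-12 − -9| = 3 m
5–8 s: |Δx| = |5 − -12| = 17 m
Total path = 36 m; average speed = 36/8 = 4.5 m/s.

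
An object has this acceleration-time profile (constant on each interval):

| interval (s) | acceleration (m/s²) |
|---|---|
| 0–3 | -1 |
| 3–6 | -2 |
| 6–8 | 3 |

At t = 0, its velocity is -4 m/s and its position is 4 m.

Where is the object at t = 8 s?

-62.5 m

On each constant-a segment, Δv = aΔt and Δx = v₀Δt + ½aΔt²; chain segment to segment.
0–3 s: v starts -4 m/s; Δx = -4·3 + ½·-1·3² = -16.5 m; v ends -7 m/s.
3–6 s: v starts -7 m/s; Δx = -7·3 + ½·-2·3² = -30 m; v ends -13 m/s.
6–8 s: v starts -13 m/s; Δx = -13·2 + ½·3·2² = -20 m; v ends -7 m/s.
x(8) = 4 + Σ Δx = -62.5 m.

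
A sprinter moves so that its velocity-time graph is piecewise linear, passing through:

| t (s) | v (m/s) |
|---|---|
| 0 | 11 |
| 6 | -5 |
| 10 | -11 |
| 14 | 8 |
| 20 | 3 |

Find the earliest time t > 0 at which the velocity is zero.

v changes sign on 0–6 s (from 11 to -5); the graph is linear there, so v = 0 at t = 0 + (-11)·(6 − 0)/(-5 − 11) = 4.125 s.

t = 4.125 s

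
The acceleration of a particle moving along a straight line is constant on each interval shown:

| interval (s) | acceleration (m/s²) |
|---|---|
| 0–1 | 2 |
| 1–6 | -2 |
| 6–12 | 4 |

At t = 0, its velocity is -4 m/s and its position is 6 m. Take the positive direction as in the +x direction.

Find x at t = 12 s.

-32 m

On each constant-a segment, Δv = aΔt and Δx = v₀Δt + ½aΔt²; chain segment to segment.
0–1 s: v starts -4 m/s; Δx = -4·1 + ½·2·1² = -3 m; v ends -2 m/s.
1–6 s: v starts -2 m/s; Δx = -2·5 + ½·-2·5² = -35 m; v ends -12 m/s.
6–12 s: v starts -12 m/s; Δx = -12·6 + ½·4·6² = 0 m; v ends 12 m/s.
x(12) = 6 + Σ Δx = -32 m.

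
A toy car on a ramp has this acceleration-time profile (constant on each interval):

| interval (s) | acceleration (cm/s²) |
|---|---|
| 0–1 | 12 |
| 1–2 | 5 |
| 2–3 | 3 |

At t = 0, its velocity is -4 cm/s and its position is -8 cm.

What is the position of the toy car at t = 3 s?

On each constant-a segment, Δv = aΔt and Δx = v₀Δt + ½aΔt²; chain segment to segment.
0–1 s: v starts -4 cm/s; Δx = -4·1 + ½·12·1² = 2 cm; v ends 8 cm/s.
1–2 s: v starts 8 cm/s; Δx = 8·1 + ½·5·1² = 10.5 cm; v ends 13 cm/s.
2–3 s: v starts 13 cm/s; Δx = 13·1 + ½·3·1² = 14.5 cm; v ends 16 cm/s.
x(3) = -8 + Σ Δx = 19 cm.

19 cm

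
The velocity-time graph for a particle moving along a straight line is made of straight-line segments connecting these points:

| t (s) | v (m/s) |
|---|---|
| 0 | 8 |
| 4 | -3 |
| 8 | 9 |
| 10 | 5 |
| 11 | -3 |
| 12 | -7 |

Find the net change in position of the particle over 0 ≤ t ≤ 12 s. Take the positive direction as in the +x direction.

32 m

Displacement is the signed area under the v-t curve.
0–4 s: ½(8 + -3)(4) = 10 m
4–8 s: ½(-3 + 9)(4) = 12 m
8–10 s: ½(9 + 5)(2) = 14 m
10–11 s: ½(5 + -3)(1) = 1 m
11–12 s: ½(-3 + -7)(1) = -5 m
Net displacement = 32 m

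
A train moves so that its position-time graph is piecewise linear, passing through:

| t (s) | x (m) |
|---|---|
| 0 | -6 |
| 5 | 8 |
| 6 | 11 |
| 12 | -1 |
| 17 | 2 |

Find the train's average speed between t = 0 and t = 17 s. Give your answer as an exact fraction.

32/17 m/s

Average speed = (total path length)/(elapsed time); on a piecewise-linear x-t graph the path length is Σ|Δx|.
0–5 s: |Δx| = |8 − -6| = 14 m
5–6 s: |Δx| = |11 − 8| = 3 m
6–12 s: |Δx| = |-1 − 11| = 12 m
12–17 s: |Δx| = |2 − -1| = 3 m
Total path = 32 m; average speed = 32/17 = 32/17 m/s.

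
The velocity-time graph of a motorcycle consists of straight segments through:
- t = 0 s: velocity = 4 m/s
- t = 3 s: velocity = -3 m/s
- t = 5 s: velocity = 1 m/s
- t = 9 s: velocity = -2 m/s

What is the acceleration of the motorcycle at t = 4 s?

Acceleration is the slope of the v-t graph on 3–5 s: (1 − -3)/(5 − 3) = 2 m/s².

2 m/s²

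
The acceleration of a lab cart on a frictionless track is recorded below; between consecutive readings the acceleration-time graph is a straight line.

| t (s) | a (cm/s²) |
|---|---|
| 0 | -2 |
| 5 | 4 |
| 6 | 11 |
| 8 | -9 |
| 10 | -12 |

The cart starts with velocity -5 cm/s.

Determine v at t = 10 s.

-11.5 cm/s

Δv equals the area under the a-t graph; then v = v₀ + Δv.
0–5 s: ½(-2 + 4)(5) = 5 cm/s
5–6 s: ½(4 + 11)(1) = 7.5 cm/s
6–8 s: ½(11 + -9)(2) = 2 cm/s
8–10 s: ½(-9 + -12)(2) = -21 cm/s
Δv = -6.5 cm/s, so v(10) = -5 + (-6.5) = -11.5 cm/s.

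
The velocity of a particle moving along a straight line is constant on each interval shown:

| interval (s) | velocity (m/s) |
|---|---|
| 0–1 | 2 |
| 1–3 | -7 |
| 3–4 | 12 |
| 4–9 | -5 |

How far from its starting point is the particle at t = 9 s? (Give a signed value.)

Net displacement equals the area under the velocity-time graph (areas below the axis count negative).
0–1 s: 2 × 1 = 2 m
1–3 s: -7 × 2 = -14 m
3–4 s: 12 × 1 = 12 m
4–9 s: -5 × 5 = -25 m
Net displacement = -25 m

-25 m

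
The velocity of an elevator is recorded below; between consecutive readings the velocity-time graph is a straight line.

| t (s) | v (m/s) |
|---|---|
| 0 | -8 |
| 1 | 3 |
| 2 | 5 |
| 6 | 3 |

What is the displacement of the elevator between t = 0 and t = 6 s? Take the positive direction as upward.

17.5 m

Displacement is the signed area under the v-t curve.
0–1 s: ½(-8 + 3)(1) = -2.5 m
1–2 s: ½(3 + 5)(1) = 4 m
2–6 s: ½(5 + 3)(4) = 16 m
Net displacement = 17.5 m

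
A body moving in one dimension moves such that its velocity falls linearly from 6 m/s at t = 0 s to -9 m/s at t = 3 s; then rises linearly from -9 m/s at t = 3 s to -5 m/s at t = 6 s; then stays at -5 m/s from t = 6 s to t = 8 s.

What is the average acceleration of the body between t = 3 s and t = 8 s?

Average acceleration = Δv/Δt = (-5 − -9)/(8 − 3) = 0.8 m/s².

0.8 m/s²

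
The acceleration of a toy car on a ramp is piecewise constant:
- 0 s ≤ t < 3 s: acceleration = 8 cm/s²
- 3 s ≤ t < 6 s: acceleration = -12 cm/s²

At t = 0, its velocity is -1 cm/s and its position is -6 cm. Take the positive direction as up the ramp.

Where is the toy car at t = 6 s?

On each constant-a segment, Δv = aΔt and Δx = v₀Δt + ½aΔt²; chain segment to segment.
0–3 s: v starts -1 cm/s; Δx = -1·3 + ½·8·3² = 33 cm; v ends 23 cm/s.
3–6 s: v starts 23 cm/s; Δx = 23·3 + ½·-12·3² = 15 cm; v ends -13 cm/s.
x(6) = -6 + Σ Δx = 42 cm.

42 cm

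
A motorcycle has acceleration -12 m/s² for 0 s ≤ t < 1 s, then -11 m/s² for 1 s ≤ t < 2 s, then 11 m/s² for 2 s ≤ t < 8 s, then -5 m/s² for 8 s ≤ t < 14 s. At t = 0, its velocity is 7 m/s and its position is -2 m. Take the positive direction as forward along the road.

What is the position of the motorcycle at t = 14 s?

300.5 m

On each constant-a segment, Δv = aΔt and Δx = v₀Δt + ½aΔt²; chain segment to segment.
0–1 s: v starts 7 m/s; Δx = 7·1 + ½·-12·1² = 1 m; v ends -5 m/s.
1–2 s: v starts -5 m/s; Δx = -5·1 + ½·-11·1² = -10.5 m; v ends -16 m/s.
2–8 s: v starts -16 m/s; Δx = -16·6 + ½·11·6² = 102 m; v ends 50 m/s.
8–14 s: v starts 50 m/s; Δx = 50·6 + ½·-5·6² = 210 m; v ends 20 m/s.
x(14) = -2 + Σ Δx = 300.5 m.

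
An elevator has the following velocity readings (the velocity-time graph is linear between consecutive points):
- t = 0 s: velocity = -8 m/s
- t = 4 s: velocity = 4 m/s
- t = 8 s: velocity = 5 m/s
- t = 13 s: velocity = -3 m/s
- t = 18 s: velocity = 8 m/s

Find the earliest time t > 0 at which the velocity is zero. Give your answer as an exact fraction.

t = 8/3 s

v changes sign on 0–4 s (from -8 to 4); the graph is linear there, so v = 0 at t = 0 + (8)·(4 − 0)/(4 − -8) = 8/3 s.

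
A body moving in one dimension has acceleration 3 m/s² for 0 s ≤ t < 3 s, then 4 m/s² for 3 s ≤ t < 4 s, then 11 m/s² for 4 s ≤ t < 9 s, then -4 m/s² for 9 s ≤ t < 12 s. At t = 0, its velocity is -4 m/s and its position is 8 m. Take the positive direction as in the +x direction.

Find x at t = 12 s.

On each constant-a segment, Δv = aΔt and Δx = v₀Δt + ½aΔt²; chain segment to segment.
0–3 s: v starts -4 m/s; Δx = -4·3 + ½·3·3² = 1.5 m; v ends 5 m/s.
3–4 s: v starts 5 m/s; Δx = 5·1 + ½·4·1² = 7 m; v ends 9 m/s.
4–9 s: v starts 9 m/s; Δx = 9·5 + ½·11·5² = 182.5 m; v ends 64 m/s.
9–12 s: v starts 64 m/s; Δx = 64·3 + ½·-4·3² = 174 m; v ends 52 m/s.
x(12) = 8 + Σ Δx = 373 m.

373 m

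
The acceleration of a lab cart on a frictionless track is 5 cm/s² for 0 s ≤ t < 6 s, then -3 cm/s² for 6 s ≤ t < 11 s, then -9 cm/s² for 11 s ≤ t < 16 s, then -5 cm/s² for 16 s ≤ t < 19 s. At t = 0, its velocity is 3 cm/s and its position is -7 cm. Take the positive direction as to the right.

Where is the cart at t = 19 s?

On each constant-a segment, Δv = aΔt and Δx = v₀Δt + ½aΔt²; chain segment to segment.
0–6 s: v starts 3 cm/s; Δx = 3·6 + ½·5·6² = 108 cm; v ends 33 cm/s.
6–11 s: v starts 33 cm/s; Δx = 33·5 + ½·-3·5² = 127.5 cm; v ends 18 cm/s.
11–16 s: v starts 18 cm/s; Δx = 18·5 + ½·-9·5² = -22.5 cm; v ends -27 cm/s.
16–19 s: v starts -27 cm/s; Δx = -27·3 + ½·-5·3² = -103.5 cm; v ends -42 cm/s.
x(19) = -7 + Σ Δx = 102.5 cm.

102.5 cm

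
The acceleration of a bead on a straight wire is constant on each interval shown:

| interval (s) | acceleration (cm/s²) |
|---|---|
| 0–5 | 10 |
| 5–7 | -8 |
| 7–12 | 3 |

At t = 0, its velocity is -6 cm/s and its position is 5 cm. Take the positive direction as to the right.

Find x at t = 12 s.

349.5 cm

On each constant-a segment, Δv = aΔt and Δx = v₀Δt + ½aΔt²; chain segment to segment.
0–5 s: v starts -6 cm/s; Δx = -6·5 + ½·10·5² = 95 cm; v ends 44 cm/s.
5–7 s: v starts 44 cm/s; Δx = 44·2 + ½·-8·2² = 72 cm; v ends 28 cm/s.
7–12 s: v starts 28 cm/s; Δx = 28·5 + ½·3·5² = 177.5 cm; v ends 43 cm/s.
x(12) = 5 + Σ Δx = 349.5 cm.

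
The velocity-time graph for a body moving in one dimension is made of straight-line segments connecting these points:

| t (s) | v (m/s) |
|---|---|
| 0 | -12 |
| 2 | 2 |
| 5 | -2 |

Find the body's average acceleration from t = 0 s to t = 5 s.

2 m/s²

Average acceleration = Δv/Δt = (-2 − -12)/(5 − 0) = 2 m/s².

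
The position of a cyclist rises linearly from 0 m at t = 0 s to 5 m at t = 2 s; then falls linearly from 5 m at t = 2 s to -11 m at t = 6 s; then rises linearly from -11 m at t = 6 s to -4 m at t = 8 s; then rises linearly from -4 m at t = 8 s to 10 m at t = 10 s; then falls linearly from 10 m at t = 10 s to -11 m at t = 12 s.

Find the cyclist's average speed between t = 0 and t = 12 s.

Average speed = (total path length)/(elapsed time); on a piecewise-linear x-t graph the path length is Σ|Δx|.
0–2 s: |Δx| = |5 − 0| = 5 m
2–6 s: |Δx| = |-11 − 5| = 16 m
6–8 s: |Δx| = |-4 − -11| = 7 m
8–10 s: |Δx| = |10 − -4| = 14 m
10–12 s: |Δx| = |-11 − 10| = 21 m
Total path = 63 m; average speed = 63/12 = 5.25 m/s.

5.25 m/s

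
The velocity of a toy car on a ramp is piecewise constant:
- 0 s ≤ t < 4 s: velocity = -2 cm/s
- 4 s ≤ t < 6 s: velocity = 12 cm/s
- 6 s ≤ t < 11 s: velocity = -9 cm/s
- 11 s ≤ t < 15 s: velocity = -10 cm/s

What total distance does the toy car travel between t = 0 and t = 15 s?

117 cm

Total distance travelled is ∫|v| dt — sum the magnitudes of each area piece.
0–4 s: |-2| × 4 = 8 cm
4–6 s: |12| × 2 = 24 cm
6–11 s: |-9| × 5 = 45 cm
11–15 s: |-10| × 4 = 40 cm
Total distance = 117 cm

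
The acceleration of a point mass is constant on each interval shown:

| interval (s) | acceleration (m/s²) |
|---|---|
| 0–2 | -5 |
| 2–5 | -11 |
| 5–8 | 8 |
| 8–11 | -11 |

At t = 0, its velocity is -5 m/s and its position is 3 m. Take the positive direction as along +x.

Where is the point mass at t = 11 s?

-341 m

On each constant-a segment, Δv = aΔt and Δx = v₀Δt + ½aΔt²; chain segment to segment.
0–2 s: v starts -5 m/s; Δx = -5·2 + ½·-5·2² = -20 m; v ends -15 m/s.
2–5 s: v starts -15 m/s; Δx = -15·3 + ½·-11·3² = -94.5 m; v ends -48 m/s.
5–8 s: v starts -48 m/s; Δx = -48·3 + ½·8·3² = -108 m; v ends -24 m/s.
8–11 s: v starts -24 m/s; Δx = -24·3 + ½·-11·3² = -121.5 m; v ends -57 m/s.
x(11) = 3 + Σ Δx = -341 m.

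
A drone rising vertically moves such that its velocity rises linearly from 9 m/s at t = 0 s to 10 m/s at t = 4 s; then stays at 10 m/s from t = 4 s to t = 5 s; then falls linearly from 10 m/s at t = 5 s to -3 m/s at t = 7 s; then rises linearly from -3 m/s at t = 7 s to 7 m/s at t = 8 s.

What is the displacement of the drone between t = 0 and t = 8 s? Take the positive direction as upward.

57 m

Displacement is the signed area under the v-t curve.
0–4 s: ½(9 + 10)(4) = 38 m
4–5 s: 10 × 1 = 10 m
5–7 s: ½(10 + -3)(2) = 7 m
7–8 s: ½(-3 + 7)(1) = 2 m
Net displacement = 57 m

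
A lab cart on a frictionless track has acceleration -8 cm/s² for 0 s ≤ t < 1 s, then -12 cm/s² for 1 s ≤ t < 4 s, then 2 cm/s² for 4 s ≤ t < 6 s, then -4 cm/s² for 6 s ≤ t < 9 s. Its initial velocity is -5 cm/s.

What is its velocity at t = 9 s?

Δv equals the area under the a-t graph; then v = v₀ + Δv.
0–1 s: -8 × 1 = -8 cm/s
1–4 s: -12 × 3 = -36 cm/s
4–6 s: 2 × 2 = 4 cm/s
6–9 s: -4 × 3 = -12 cm/s
Δv = -52 cm/s, so v(9) = -5 + (-52) = -57 cm/s.

-57 cm/s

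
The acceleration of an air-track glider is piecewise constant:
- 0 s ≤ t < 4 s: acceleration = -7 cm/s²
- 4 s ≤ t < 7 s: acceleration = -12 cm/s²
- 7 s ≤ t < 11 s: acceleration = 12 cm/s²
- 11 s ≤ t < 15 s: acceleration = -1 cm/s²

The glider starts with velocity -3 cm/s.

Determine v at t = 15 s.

-23 cm/s

Δv equals the area under the a-t graph; then v = v₀ + Δv.
0–4 s: -7 × 4 = -28 cm/s
4–7 s: -12 × 3 = -36 cm/s
7–11 s: 12 × 4 = 48 cm/s
11–15 s: -1 × 4 = -4 cm/s
Δv = -20 cm/s, so v(15) = -3 + (-20) = -23 cm/s.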